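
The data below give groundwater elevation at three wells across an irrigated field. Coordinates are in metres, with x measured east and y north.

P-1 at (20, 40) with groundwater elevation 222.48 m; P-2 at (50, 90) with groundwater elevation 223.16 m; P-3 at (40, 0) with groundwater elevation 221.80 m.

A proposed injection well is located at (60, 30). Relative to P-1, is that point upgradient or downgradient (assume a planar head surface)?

downgradient

Three-point gradient (reference P-1): Δ to P-2 = (30, 50, +0.68), Δ to P-3 = (20, -40, -0.68).
∂h/∂x = -0.003091, ∂h/∂y = +0.01545 (det = -2200).
Head at (60, 30) = 222.48 + (-0.003091)·(40) + (+0.01545)·(-10) = 222.20 m.
That is lower than the 222.48 m at P-1, so the point is downgradient.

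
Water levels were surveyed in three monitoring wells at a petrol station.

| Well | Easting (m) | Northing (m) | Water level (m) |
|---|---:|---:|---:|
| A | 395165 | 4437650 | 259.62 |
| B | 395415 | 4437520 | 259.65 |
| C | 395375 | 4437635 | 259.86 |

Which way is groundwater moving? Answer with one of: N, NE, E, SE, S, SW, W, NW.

SW

With h = a·x + b·y + c and A as origin, the differences give:
  250·a + (-130)·b = +0.03
  210·a + (-15)·b = +0.24
Eliminate b (×(-15) and ×(-130), subtract): 23550·a = 30.750 → a = ∂h/∂x = +0.001306
Back-substitute: b = ∂h/∂y = +0.002280.
Flow = −∇h = (-0.001306 east, -0.002280 north), which points southwest.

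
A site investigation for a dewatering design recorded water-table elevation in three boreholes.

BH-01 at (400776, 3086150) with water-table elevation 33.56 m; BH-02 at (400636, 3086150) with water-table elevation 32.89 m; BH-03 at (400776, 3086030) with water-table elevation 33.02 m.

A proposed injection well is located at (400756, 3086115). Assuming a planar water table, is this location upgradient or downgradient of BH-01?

∂h/∂x = (32.89 − 33.56) / (400636 − 400776) = +0.004786
∂h/∂y = (33.02 − 33.56) / (3086030 − 3086150) = +0.004500
Head at (400756, 3086115) = 33.56 + (+0.004786)·(-20) + (+0.004500)·(-35) = 33.31 m.
That is lower than the 33.56 m at BH-01, so the point is downgradient.

downgradient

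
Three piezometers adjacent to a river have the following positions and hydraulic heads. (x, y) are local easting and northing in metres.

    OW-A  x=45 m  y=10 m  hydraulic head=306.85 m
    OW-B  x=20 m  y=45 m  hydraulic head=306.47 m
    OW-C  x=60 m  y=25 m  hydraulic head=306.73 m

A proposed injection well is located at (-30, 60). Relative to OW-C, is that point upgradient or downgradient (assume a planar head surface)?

downgradient

Three-point gradient (reference OW-A): Δ to OW-B = (-25, 35, -0.38), Δ to OW-C = (15, 15, -0.12).
∂h/∂x = +0.001667, ∂h/∂y = -0.009667 (det = -900).
Head at (-30, 60) = 306.85 + (+0.001667)·(-75) + (-0.009667)·(50) = 306.24 m.
That is lower than the 306.73 m at OW-C, so the point is downgradient.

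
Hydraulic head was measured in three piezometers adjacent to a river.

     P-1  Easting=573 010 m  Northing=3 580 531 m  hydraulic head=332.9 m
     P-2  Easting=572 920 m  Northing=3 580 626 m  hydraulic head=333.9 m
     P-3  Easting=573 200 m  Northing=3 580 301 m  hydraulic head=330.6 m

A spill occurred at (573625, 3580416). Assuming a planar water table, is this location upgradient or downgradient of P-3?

downgradient

Taking P-1 as reference: P-2−P-1 = (-90, 95, +1.0); P-3−P-1 = (190, -230, -2.3).
Determinant of the coordinate differences = (-90)·(-230) − 190·95 = 2650.
∂h/∂x = [(+1.0)·(-230) − (-2.3)·95] / 2650 = -0.004340
∂h/∂y = [(-90)·(-2.3) − 190·(+1.0)] / 2650 = +0.006415
Head at (573625, 3580416) = 332.9 + (-0.004340)·(615) + (+0.006415)·(-115) = 329.49 m.
That is lower than the 330.6 m at P-3, so the point is downgradient.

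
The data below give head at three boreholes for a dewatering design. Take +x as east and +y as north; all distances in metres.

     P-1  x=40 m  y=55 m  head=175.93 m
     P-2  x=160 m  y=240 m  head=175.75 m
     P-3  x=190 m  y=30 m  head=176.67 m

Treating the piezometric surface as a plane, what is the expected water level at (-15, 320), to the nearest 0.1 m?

With h = a·x + b·y + c and P-1 as origin, the differences give:
  120·a + 185·b = -0.18
  150·a + (-25)·b = +0.74
Eliminate b (×(-25) and ×185, subtract): -30750·a = -132.400 → a = ∂h/∂x = +0.004306
Back-substitute: b = ∂h/∂y = -0.003766.
h(-15, 320) = 175.93 + (+0.004306)·(-55) + (-0.003766)·(265) = 175.93 -0.237 -0.998 = 174.695 m.

174.7 m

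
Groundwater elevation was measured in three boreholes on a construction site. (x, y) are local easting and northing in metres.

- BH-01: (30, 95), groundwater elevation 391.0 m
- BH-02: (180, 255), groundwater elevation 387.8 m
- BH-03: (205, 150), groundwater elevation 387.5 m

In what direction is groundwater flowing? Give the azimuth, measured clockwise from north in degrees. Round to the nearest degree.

With h = a·x + b·y + c and BH-01 as origin, the differences give:
  150·a + 160·b = -3.2
  175·a + 55·b = -3.5
Eliminate b (×55 and ×160, subtract): -19750·a = 384.00 → a = ∂h/∂x = -0.01944
Back-substitute: b = ∂h/∂y = -0.001772.
Flow direction (−∇h) has components (+0.01944 E, +0.001772 N).
Azimuth = atan2(E, N) = atan2(+0.01944, +0.001772) = 84.8° ≈ 085°.

085°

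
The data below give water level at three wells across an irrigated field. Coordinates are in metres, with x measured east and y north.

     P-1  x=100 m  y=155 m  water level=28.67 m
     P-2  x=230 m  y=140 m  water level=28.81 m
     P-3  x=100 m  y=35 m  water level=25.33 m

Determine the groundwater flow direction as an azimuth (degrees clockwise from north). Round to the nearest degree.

189°

Differences from P-1: to P-2 (Δx, Δy, Δh) = (130, -15, +0.14); to P-3 = (0, -120, -3.34).
Solve a·Δx + b·Δy = Δh: det = 130·(-120) − 0·(-15) = -15600.
∂h/∂x = [(+0.14)·(-120) − (-3.34)·(-15)] / -15600 = +0.004288
∂h/∂y = [130·(-3.34) − 0·(+0.14)] / -15600 = +0.02783
Flow direction (−∇h) has components (-0.004288 E, -0.02783 N).
Azimuth = atan2(E, N) = atan2(-0.004288, -0.02783) = 188.8° ≈ 189°.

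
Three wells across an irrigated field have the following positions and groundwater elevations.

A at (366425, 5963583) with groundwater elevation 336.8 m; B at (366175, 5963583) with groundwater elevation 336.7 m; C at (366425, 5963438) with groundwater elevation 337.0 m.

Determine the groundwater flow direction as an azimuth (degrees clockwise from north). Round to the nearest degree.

∂h/∂x = (336.7 − 336.8) / (366175 − 366425) = +0.0004000
∂h/∂y = (337.0 − 336.8) / (5963438 − 5963583) = -0.001379
Flow direction (−∇h) has components (-0.0004000 E, +0.001379 N).
Azimuth = atan2(E, N) = atan2(-0.0004000, +0.001379) = 343.8° ≈ 344°.

344°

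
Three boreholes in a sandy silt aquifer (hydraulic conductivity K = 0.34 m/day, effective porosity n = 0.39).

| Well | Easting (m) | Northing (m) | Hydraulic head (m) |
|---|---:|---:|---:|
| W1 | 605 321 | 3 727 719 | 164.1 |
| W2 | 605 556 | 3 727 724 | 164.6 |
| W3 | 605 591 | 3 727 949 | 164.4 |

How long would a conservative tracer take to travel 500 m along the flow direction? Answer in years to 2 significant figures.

630 years

Taking W1 as reference: W2−W1 = (235, 5, +0.5); W3−W1 = (270, 230, +0.3).
Solve a·Δx + b·Δy = Δh: det = 235·230 − 270·5 = 52700.
∂h/∂x = [(+0.5)·230 − (+0.3)·5] / 52700 = +0.002154
∂h/∂y = [235·(+0.3) − 270·(+0.5)] / 52700 = -0.001224
|∇h| = √(0.002154² + -0.001224²) = 0.002477
Seepage velocity v = K·i/n = 0.34 × 0.002477 / 0.39 = 0.002159 m/day.
t = 500 / 0.002159 = 2.316e+05 days = 634 years.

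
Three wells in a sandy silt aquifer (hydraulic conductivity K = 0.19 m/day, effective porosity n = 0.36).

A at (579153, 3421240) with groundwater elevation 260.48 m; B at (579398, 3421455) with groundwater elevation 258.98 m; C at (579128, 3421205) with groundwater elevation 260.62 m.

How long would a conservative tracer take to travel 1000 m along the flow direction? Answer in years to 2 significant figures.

Differences from A: to B (Δx, Δy, Δh) = (245, 215, -1.50); to C = (-25, -35, +0.14).
Solve a·Δx + b·Δy = Δh: det = 245·(-35) − (-25)·215 = -3200.
∂h/∂x = [(-1.50)·(-35) − (+0.14)·215] / -3200 = -0.007000
∂h/∂y = [245·(+0.14) − (-25)·(-1.50)] / -3200 = +0.001000
|∇h| = √(-0.007000² + 0.001000²) = 0.007071
Seepage velocity v = K·i/n = 0.19 × 0.007071 / 0.36 = 0.003732 m/day.
t = 1000 / 0.003732 = 2.68e+05 days = 734 years.

730 years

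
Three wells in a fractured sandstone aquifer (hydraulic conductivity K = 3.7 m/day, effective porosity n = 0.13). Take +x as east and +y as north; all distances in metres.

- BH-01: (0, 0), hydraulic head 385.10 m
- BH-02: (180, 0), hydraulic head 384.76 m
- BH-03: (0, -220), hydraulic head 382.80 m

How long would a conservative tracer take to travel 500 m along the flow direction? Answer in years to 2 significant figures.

∂h/∂x = (384.76 − 385.10) / (180 − 0) = -0.001889
∂h/∂y = (382.80 − 385.10) / (-220 − 0) = +0.01045
|∇h| = √(-0.001889² + 0.01045²) = 0.01062
Seepage velocity v = K·i/n = 3.7 × 0.01062 / 0.13 = 0.3023 m/day.
t = 500 / 0.3023 = 1654 days = 4.53 years.

4.5 years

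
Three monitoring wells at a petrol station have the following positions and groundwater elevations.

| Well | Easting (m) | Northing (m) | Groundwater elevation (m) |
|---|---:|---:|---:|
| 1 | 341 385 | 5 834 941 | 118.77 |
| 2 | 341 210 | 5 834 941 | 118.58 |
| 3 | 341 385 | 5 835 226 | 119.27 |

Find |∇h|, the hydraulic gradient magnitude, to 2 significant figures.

0.0021

∂h/∂x = (118.58 − 118.77) / (341210 − 341385) = +0.001086
∂h/∂y = (119.27 − 118.77) / (5835226 − 5834941) = +0.001754
|∇h| = √(0.001086² + 0.001754²) = 0.002063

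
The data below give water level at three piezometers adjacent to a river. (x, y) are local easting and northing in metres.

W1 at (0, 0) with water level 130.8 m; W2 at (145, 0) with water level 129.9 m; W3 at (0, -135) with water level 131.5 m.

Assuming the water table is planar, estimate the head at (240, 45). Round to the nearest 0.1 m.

∂h/∂x = (129.9 − 130.8) / (145 − 0) = -0.006207
∂h/∂y = (131.5 − 130.8) / (-135 − 0) = -0.005185
h(240, 45) = 130.8 + (-0.006207)·(240) + (-0.005185)·(45) = 130.8 -1.490 -0.233 = 129.077 m.

129.1 m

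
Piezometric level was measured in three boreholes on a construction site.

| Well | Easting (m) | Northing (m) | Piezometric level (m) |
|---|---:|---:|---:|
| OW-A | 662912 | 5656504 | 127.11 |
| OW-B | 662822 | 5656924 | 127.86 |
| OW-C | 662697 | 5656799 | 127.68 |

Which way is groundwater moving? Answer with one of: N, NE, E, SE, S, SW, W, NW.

Taking OW-A as reference: OW-B−OW-A = (-90, 420, +0.75); OW-C−OW-A = (-215, 295, +0.57).
Solve a·Δx + b·Δy = Δh: det = (-90)·295 − (-215)·420 = 63750.
∂h/∂x = [(+0.75)·295 − (+0.57)·420] / 63750 = -0.0002847
∂h/∂y = [(-90)·(+0.57) − (-215)·(+0.75)] / 63750 = +0.001725
Flow = −∇h = (+0.0002847 east, -0.001725 north), which points south.

S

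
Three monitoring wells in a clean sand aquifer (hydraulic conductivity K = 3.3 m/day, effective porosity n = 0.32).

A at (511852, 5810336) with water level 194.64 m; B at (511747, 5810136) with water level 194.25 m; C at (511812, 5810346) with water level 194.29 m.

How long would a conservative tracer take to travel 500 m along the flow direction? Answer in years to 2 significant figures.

16 years

Taking A as reference: B−A = (-105, -200, -0.39); C−A = (-40, 10, -0.35).
Solve a·Δx + b·Δy = Δh: det = (-105)·10 − (-40)·(-200) = -9050.
∂h/∂x = [(-0.39)·10 − (-0.35)·(-200)] / -9050 = +0.008166
∂h/∂y = [(-105)·(-0.35) − (-40)·(-0.39)] / -9050 = -0.002337
|∇h| = √(0.008166² + -0.002337²) = 0.008494
Seepage velocity v = K·i/n = 3.3 × 0.008494 / 0.32 = 0.08759 m/day.
t = 500 / 0.08759 = 5708 days = 15.6 years.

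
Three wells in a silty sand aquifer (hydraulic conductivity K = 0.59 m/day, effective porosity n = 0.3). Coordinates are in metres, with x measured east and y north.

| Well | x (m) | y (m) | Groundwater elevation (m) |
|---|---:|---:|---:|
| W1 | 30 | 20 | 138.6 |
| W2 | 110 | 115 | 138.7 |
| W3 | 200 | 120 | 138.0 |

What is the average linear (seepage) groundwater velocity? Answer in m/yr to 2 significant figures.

8.2 m/yr

With h = a·x + b·y + c and W1 as origin, the differences give:
  80·a + 95·b = +0.1
  170·a + 100·b = -0.6
Eliminate b (×100 and ×95, subtract): -8150·a = 67.00 → a = ∂h/∂x = -0.008221
Back-substitute: b = ∂h/∂y = +0.007975.
|∇h| = √(-0.008221² + 0.007975²) = 0.01145
Seepage velocity v = K·i/n = 0.59 × 0.01145 / 0.3 = 0.02252 m/day = 8.225 m/yr.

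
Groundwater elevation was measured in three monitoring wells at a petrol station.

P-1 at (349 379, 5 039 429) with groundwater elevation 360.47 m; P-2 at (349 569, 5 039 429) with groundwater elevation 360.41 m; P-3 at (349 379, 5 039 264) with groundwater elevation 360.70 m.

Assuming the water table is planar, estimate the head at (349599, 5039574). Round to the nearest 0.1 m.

∂h/∂x = (360.41 − 360.47) / (349569 − 349379) = -0.0003158
∂h/∂y = (360.70 − 360.47) / (5039264 − 5039429) = -0.001394
h(349599, 5039574) = 360.47 + (-0.0003158)·(220) + (-0.001394)·(145) = 360.47 -0.069 -0.202 = 360.198 m.

360.2 m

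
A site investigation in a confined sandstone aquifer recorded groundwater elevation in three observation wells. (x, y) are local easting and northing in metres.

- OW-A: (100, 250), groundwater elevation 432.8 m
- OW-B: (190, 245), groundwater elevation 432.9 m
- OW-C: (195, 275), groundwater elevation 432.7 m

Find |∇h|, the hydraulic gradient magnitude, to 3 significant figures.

Differences from OW-A: to OW-B (Δx, Δy, Δh) = (90, -5, +0.1); to OW-C = (95, 25, -0.1).
Solve a·Δx + b·Δy = Δh: det = 90·25 − 95·(-5) = 2725.
∂h/∂x = [(+0.1)·25 − (-0.1)·(-5)] / 2725 = +0.0007339
∂h/∂y = [90·(-0.1) − 95·(+0.1)] / 2725 = -0.006789
|∇h| = √(0.0007339² + -0.006789²) = 0.006829

0.00683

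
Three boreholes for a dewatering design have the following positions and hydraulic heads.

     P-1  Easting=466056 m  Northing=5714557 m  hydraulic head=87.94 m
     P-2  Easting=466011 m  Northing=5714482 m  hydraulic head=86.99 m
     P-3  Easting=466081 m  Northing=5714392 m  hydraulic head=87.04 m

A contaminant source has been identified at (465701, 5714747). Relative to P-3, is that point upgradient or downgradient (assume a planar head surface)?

downgradient

Taking P-1 as reference: P-2−P-1 = (-45, -75, -0.95); P-3−P-1 = (25, -165, -0.90).
Determinant of the coordinate differences = (-45)·(-165) − 25·(-75) = 9300.
∂h/∂x = [(-0.95)·(-165) − (-0.90)·(-75)] / 9300 = +0.009597
∂h/∂y = [(-45)·(-0.90) − 25·(-0.95)] / 9300 = +0.006909
Head at (465701, 5714747) = 87.94 + (+0.009597)·(-355) + (+0.006909)·(190) = 85.85 m.
That is lower than the 87.04 m at P-3, so the point is downgradient.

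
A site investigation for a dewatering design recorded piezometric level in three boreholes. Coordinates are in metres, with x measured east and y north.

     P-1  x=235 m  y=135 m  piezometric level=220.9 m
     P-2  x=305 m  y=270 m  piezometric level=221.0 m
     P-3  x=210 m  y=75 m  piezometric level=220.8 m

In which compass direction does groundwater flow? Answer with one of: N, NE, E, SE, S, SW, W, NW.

With h = a·x + b·y + c and P-1 as origin, the differences give:
  70·a + 135·b = +0.1
  (-25)·a + (-60)·b = -0.1
Eliminate b (×(-60) and ×135, subtract): -825·a = 7.50 → a = ∂h/∂x = -0.009091
Back-substitute: b = ∂h/∂y = +0.005455.
Flow = −∇h = (+0.009091 east, -0.005455 north), which points southeast.

SE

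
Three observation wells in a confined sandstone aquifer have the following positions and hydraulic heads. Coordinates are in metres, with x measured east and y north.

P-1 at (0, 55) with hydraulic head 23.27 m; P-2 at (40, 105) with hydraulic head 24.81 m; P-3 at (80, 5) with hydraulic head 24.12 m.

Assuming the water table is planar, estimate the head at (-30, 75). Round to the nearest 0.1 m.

Differences from P-1: to P-2 (Δx, Δy, Δh) = (40, 50, +1.54); to P-3 = (80, -50, +0.85).
Determinant of the coordinate differences = 40·(-50) − 80·50 = -6000.
∂h/∂x = [(+1.54)·(-50) − (+0.85)·50] / -6000 = +0.01992
∂h/∂y = [40·(+0.85) − 80·(+1.54)] / -6000 = +0.01487
h(-30, 75) = 23.27 + (+0.01992)·(-30) + (+0.01487)·(20) = 23.27 -0.598 +0.297 = 22.970 m.

23.0 m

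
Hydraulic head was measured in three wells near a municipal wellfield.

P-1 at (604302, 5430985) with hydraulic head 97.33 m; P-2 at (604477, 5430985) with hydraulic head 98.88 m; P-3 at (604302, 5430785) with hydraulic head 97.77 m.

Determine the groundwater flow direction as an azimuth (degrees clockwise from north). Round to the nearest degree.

∂h/∂x = (98.88 − 97.33) / (604477 − 604302) = +0.008857
∂h/∂y = (97.77 − 97.33) / (5430785 − 5430985) = -0.002200
Flow direction (−∇h) has components (-0.008857 E, +0.002200 N).
Azimuth = atan2(E, N) = atan2(-0.008857, +0.002200) = 283.9° ≈ 284°.

284°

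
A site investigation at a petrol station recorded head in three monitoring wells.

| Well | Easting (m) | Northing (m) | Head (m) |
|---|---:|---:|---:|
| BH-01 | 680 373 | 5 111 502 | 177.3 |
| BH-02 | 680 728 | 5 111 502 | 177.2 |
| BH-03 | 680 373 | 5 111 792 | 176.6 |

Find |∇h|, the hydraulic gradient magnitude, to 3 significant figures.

∂h/∂x = (177.2 − 177.3) / (680728 − 680373) = -0.0002817
∂h/∂y = (176.6 − 177.3) / (5111792 − 5111502) = -0.002414
|∇h| = √(-0.0002817² + -0.002414²) = 0.00243

0.00243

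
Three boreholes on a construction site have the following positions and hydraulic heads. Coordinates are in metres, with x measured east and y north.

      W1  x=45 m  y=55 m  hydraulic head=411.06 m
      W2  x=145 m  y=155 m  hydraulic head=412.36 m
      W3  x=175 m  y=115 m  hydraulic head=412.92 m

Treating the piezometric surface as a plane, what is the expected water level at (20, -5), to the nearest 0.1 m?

410.8 m

Differences from W1: to W2 (Δx, Δy, Δh) = (100, 100, +1.30); to W3 = (130, 60, +1.86).
Determinant of the coordinate differences = 100·60 − 130·100 = -7000.
∂h/∂x = [(+1.30)·60 − (+1.86)·100] / -7000 = +0.01543
∂h/∂y = [100·(+1.86) − 130·(+1.30)] / -7000 = -0.002429
h(20, -5) = 411.06 + (+0.01543)·(-25) + (-0.002429)·(-60) = 411.06 -0.386 +0.146 = 410.820 m.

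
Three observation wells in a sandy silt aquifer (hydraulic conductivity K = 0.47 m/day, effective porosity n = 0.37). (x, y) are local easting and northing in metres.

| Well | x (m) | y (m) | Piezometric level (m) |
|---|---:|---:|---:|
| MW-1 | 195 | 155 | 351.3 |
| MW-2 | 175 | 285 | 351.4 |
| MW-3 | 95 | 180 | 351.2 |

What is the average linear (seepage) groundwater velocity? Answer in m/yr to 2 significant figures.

0.73 m/yr

Taking MW-1 as reference: MW-2−MW-1 = (-20, 130, +0.1); MW-3−MW-1 = (-100, 25, -0.1).
Determinant of the coordinate differences = (-20)·25 − (-100)·130 = 12500.
∂h/∂x = [(+0.1)·25 − (-0.1)·130] / 12500 = +0.001240
∂h/∂y = [(-20)·(-0.1) − (-100)·(+0.1)] / 12500 = +0.0009600
|∇h| = √(0.001240² + 0.0009600²) = 0.001568
Seepage velocity v = K·i/n = 0.47 × 0.001568 / 0.37 = 0.001992 m/day = 0.7276 m/yr.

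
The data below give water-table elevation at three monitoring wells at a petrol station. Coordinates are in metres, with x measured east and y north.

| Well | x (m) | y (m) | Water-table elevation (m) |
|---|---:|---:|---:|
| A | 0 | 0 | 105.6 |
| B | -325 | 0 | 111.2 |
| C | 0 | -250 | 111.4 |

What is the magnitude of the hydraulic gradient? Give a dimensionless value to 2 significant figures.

∂h/∂x = (111.2 − 105.6) / (-325 − 0) = -0.01723
∂h/∂y = (111.4 − 105.6) / (-250 − 0) = -0.02320
|∇h| = √(-0.01723² + -0.02320²) = 0.0289

0.029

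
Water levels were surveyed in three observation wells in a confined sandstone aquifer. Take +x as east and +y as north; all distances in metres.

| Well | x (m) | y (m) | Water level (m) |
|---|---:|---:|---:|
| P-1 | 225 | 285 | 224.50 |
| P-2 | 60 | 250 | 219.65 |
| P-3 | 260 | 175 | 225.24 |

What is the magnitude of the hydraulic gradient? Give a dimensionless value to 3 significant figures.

0.0290

Differences from P-1: to P-2 (Δx, Δy, Δh) = (-165, -35, -4.85); to P-3 = (35, -110, +0.74).
Determinant of the coordinate differences = (-165)·(-110) − 35·(-35) = 19375.
∂h/∂x = [(-4.85)·(-110) − (+0.74)·(-35)] / 19375 = +0.02887
∂h/∂y = [(-165)·(+0.74) − 35·(-4.85)] / 19375 = +0.002459
|∇h| = √(0.02887² + 0.002459²) = 0.02897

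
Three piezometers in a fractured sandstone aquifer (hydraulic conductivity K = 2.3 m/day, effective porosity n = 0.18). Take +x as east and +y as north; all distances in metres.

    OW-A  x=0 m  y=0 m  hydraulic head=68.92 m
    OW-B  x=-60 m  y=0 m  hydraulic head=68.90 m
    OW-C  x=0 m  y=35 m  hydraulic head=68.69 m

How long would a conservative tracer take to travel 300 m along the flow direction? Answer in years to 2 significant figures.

∂h/∂x = (68.90 − 68.92) / (-60 − 0) = +0.0003333
∂h/∂y = (68.69 − 68.92) / (35 − 0) = -0.006571
|∇h| = √(0.0003333² + -0.006571²) = 0.006579
Seepage velocity v = K·i/n = 2.3 × 0.006579 / 0.18 = 0.08406 m/day.
t = 300 / 0.08406 = 3569 days = 9.77 years.

9.8 years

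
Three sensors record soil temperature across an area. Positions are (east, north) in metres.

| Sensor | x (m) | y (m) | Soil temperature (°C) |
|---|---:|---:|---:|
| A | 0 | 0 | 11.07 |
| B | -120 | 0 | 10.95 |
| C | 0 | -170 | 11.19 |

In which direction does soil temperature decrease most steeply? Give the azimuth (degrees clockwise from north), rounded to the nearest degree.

∂T/∂x = (10.95 − 11.07) / (-120 − 0) = +0.001000
∂T/∂y = (11.19 − 11.07) / (-170 − 0) = -0.0007059
Steepest decrease is along −∇f: components (-0.001000 E, +0.0007059 N).
Azimuth = atan2(-0.001000, +0.0007059) = 305.2° ≈ 305°.

305°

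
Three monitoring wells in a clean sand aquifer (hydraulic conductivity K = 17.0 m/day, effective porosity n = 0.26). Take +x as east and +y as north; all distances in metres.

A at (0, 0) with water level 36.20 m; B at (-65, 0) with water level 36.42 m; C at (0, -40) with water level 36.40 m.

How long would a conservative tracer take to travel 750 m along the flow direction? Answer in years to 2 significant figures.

∂h/∂x = (36.42 − 36.20) / (-65 − 0) = -0.003385
∂h/∂y = (36.40 − 36.20) / (-40 − 0) = -0.005000
|∇h| = √(-0.003385² + -0.005000²) = 0.006038
Seepage velocity v = K·i/n = 17.0 × 0.006038 / 0.26 = 0.3948 m/day.
t = 750 / 0.3948 = 1900 days = 5.2 years.

5.2 years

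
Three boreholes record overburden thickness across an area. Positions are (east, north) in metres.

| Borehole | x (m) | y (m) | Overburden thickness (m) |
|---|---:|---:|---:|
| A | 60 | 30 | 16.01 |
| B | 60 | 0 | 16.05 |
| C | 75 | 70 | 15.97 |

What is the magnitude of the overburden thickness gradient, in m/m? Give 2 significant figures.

0.0016 m/m

Differences from A: to B (Δx, Δy, Δh) = (0, -30, +0.04); to C = (15, 40, -0.04).
Determinant of the coordinate differences = 0·40 − 15·(-30) = 450.
∂d/∂x = [(+0.04)·40 − (-0.04)·(-30)] / 450 = +0.0008889
∂d/∂y = [0·(-0.04) − 15·(+0.04)] / 450 = -0.001333
|∇f| = √(0.0008889² + -0.001333²) = 0.001602 m/m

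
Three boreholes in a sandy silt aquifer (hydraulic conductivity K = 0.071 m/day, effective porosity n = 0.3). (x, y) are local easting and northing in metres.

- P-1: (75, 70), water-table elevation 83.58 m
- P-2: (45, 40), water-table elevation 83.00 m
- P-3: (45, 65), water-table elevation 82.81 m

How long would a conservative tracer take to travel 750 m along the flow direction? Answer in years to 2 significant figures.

310 years

With h = a·x + b·y + c and P-1 as origin, the differences give:
  (-30)·a + (-30)·b = -0.58
  (-30)·a + (-5)·b = -0.77
Eliminate b (×(-5) and ×(-30), subtract): -750·a = -20.200 → a = ∂h/∂x = +0.02693
Back-substitute: b = ∂h/∂y = -0.007600.
|∇h| = √(0.02693² + -0.007600²) = 0.02798
Seepage velocity v = K·i/n = 0.071 × 0.02798 / 0.3 = 0.006622 m/day.
t = 750 / 0.006622 = 1.133e+05 days = 310 years.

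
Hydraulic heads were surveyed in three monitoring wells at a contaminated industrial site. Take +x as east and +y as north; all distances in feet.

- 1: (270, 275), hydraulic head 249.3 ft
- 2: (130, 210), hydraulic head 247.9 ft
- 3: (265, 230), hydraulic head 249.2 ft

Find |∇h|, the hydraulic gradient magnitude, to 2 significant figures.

With h = a·x + b·y + c and 1 as origin, the differences give:
  (-140)·a + (-65)·b = -1.4
  (-5)·a + (-45)·b = -0.1
Eliminate b (×(-45) and ×(-65), subtract): 5975·a = 56.50 → a = ∂h/∂x = +0.009456
Back-substitute: b = ∂h/∂y = +0.001172.
|∇h| = √(0.009456² + 0.001172²) = 0.009528

0.0095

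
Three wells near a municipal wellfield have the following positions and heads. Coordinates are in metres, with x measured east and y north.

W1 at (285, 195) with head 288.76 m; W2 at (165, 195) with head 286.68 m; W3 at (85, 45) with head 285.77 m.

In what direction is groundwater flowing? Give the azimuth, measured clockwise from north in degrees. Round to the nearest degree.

280°

With h = a·x + b·y + c and W1 as origin, the differences give:
  (-120)·a + 0·b = -2.08
  (-200)·a + (-150)·b = -2.99
Eliminate b (×(-150) and ×0, subtract): 18000·a = 312.000 → a = ∂h/∂x = +0.01733
Back-substitute: b = ∂h/∂y = -0.003178.
Flow direction (−∇h) has components (-0.01733 E, +0.003178 N).
Azimuth = atan2(E, N) = atan2(-0.01733, +0.003178) = 280.4° ≈ 280°.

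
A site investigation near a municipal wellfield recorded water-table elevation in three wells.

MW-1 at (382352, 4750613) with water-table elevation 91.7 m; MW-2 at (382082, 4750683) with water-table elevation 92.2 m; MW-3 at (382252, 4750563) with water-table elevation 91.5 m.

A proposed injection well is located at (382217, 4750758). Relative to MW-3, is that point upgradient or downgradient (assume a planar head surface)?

upgradient

Taking MW-1 as reference: MW-2−MW-1 = (-270, 70, +0.5); MW-3−MW-1 = (-100, -50, -0.2).
Solve a·Δx + b·Δy = Δh: det = (-270)·(-50) − (-100)·70 = 20500.
∂h/∂x = [(+0.5)·(-50) − (-0.2)·70] / 20500 = -0.0005366
∂h/∂y = [(-270)·(-0.2) − (-100)·(+0.5)] / 20500 = +0.005073
Head at (382217, 4750758) = 91.7 + (-0.0005366)·(-135) + (+0.005073)·(145) = 92.51 m.
That is higher than the 91.5 m at MW-3, so the point is upgradient.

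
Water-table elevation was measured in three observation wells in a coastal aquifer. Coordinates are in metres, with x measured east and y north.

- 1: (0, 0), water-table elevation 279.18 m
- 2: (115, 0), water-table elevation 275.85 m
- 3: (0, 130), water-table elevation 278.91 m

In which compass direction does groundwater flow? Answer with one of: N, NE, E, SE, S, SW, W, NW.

∂h/∂x = (275.85 − 279.18) / (115 − 0) = -0.02896
∂h/∂y = (278.91 − 279.18) / (130 − 0) = -0.002077
Flow = −∇h = (+0.02896 east, +0.002077 north), which points east.

E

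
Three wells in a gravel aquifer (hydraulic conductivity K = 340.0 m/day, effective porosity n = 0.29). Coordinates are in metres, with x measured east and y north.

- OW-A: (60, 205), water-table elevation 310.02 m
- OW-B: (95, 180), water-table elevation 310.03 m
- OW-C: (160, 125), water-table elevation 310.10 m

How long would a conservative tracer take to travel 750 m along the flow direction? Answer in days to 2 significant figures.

With h = a·x + b·y + c and OW-A as origin, the differences give:
  35·a + (-25)·b = +0.01
  100·a + (-80)·b = +0.08
Eliminate b (×(-80) and ×(-25), subtract): -300·a = 1.200 → a = ∂h/∂x = -0.004000
Back-substitute: b = ∂h/∂y = -0.006000.
|∇h| = √(-0.004000² + -0.006000²) = 0.007211
Seepage velocity v = K·i/n = 340.0 × 0.007211 / 0.29 = 8.454 m/day.
t = 750 / 8.454 = 88.72 days.

89 days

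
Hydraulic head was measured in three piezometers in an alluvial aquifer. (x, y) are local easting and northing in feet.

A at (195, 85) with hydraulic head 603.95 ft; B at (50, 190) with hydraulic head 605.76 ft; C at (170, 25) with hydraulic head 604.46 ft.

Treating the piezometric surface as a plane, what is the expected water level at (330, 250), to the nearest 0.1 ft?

601.6 ft

Taking A as reference: B−A = (-145, 105, +1.81); C−A = (-25, -60, +0.51).
Determinant of the coordinate differences = (-145)·(-60) − (-25)·105 = 11325.
∂h/∂x = [(+1.81)·(-60) − (+0.51)·105] / 11325 = -0.01432
∂h/∂y = [(-145)·(+0.51) − (-25)·(+1.81)] / 11325 = -0.002534
h(330, 250) = 603.95 + (-0.01432)·(135) + (-0.002534)·(165) = 603.95 -1.933 -0.418 = 601.599 ft.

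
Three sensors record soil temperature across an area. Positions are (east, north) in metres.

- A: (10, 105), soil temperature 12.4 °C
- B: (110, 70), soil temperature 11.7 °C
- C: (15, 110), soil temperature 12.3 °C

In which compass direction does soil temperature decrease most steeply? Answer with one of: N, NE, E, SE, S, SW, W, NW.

NE

Three-point gradient (reference A): Δ to B = (100, -35, -0.7), Δ to C = (5, 5, -0.1).
∂T/∂x = -0.01037, ∂T/∂y = -0.009630 (det = 675).
Steepest decrease is along −∇f = (+0.01037 E, +0.009630 N) → northeast.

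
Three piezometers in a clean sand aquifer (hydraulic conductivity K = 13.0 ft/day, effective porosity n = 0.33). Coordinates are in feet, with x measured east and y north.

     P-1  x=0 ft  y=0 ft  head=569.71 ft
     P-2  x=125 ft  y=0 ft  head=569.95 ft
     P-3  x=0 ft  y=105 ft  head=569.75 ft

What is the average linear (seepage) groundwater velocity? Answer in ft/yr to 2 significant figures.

28 ft/yr

∂h/∂x = (569.95 − 569.71) / (125 − 0) = +0.001920
∂h/∂y = (569.75 − 569.71) / (105 − 0) = +0.0003810
|∇h| = √(0.001920² + 0.0003810²) = 0.001957
Seepage velocity v = K·i/n = 13.0 × 0.001957 / 0.33 = 0.07709 ft/day = 28.16 ft/yr.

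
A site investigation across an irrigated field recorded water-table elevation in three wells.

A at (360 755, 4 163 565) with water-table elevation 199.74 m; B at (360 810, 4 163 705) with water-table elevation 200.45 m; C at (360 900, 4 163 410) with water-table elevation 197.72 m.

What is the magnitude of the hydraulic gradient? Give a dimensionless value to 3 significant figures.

Differences from A: to B (Δx, Δy, Δh) = (55, 140, +0.71); to C = (145, -155, -2.02).
Solve a·Δx + b·Δy = Δh: det = 55·(-155) − 145·140 = -28825.
∂h/∂x = [(+0.71)·(-155) − (-2.02)·140] / -28825 = -0.005993
∂h/∂y = [55·(-2.02) − 145·(+0.71)] / -28825 = +0.007426
|∇h| = √(-0.005993² + 0.007426²) = 0.009543

0.00954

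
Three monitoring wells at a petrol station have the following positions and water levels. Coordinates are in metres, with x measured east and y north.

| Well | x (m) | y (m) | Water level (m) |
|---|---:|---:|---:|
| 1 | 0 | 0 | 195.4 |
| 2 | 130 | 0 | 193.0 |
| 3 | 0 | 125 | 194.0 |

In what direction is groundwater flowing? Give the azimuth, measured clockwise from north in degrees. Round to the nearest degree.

∂h/∂x = (193.0 − 195.4) / (130 − 0) = -0.01846
∂h/∂y = (194.0 − 195.4) / (125 − 0) = -0.01120
Flow direction (−∇h) has components (+0.01846 E, +0.01120 N).
Azimuth = atan2(E, N) = atan2(+0.01846, +0.01120) = 58.8° ≈ 059°.

059°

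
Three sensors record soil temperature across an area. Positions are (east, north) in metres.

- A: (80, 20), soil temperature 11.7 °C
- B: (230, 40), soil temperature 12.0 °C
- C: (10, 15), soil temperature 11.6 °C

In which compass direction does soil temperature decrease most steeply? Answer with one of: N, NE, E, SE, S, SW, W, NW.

S

Differences from A: to B (Δx, Δy, Δh) = (150, 20, +0.3); to C = (-70, -5, -0.1).
Determinant of the coordinate differences = 150·(-5) − (-70)·20 = 650.
∂T/∂x = [(+0.3)·(-5) − (-0.1)·20] / 650 = +0.0007692
∂T/∂y = [150·(-0.1) − (-70)·(+0.3)] / 650 = +0.009231
Steepest decrease is along −∇f = (-0.0007692 E, -0.009231 N) → south.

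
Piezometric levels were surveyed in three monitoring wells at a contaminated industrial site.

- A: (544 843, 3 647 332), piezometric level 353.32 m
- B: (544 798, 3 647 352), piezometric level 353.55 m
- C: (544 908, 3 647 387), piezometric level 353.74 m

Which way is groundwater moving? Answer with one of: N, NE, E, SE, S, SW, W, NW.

S

With h = a·x + b·y + c and A as origin, the differences give:
  (-45)·a + 20·b = +0.23
  65·a + 55·b = +0.42
Eliminate b (×55 and ×20, subtract): -3775·a = 4.250 → a = ∂h/∂x = -0.001126
Back-substitute: b = ∂h/∂y = +0.008967.
Flow = −∇h = (+0.001126 east, -0.008967 north), which points south.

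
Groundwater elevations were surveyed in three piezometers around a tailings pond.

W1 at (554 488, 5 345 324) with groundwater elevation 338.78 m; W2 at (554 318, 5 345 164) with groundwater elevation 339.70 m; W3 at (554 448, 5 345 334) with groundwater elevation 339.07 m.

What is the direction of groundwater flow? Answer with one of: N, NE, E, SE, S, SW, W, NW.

Taking W1 as reference: W2−W1 = (-170, -160, +0.92); W3−W1 = (-40, 10, +0.29).
Solve a·Δx + b·Δy = Δh: det = (-170)·10 − (-40)·(-160) = -8100.
∂h/∂x = [(+0.92)·10 − (+0.29)·(-160)] / -8100 = -0.006864
∂h/∂y = [(-170)·(+0.29) − (-40)·(+0.92)] / -8100 = +0.001543
Flow = −∇h = (+0.006864 east, -0.001543 north), which points east.

E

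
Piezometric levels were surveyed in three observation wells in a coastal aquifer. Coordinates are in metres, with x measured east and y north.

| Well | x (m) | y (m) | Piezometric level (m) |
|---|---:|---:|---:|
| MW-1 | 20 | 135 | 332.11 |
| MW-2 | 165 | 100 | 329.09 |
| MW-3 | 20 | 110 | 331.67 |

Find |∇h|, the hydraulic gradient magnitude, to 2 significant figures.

0.024

Differences from MW-1: to MW-2 (Δx, Δy, Δh) = (145, -35, -3.02); to MW-3 = (0, -25, -0.44).
Determinant of the coordinate differences = 145·(-25) − 0·(-35) = -3625.
∂h/∂x = [(-3.02)·(-25) − (-0.44)·(-35)] / -3625 = -0.01658
∂h/∂y = [145·(-0.44) − 0·(-3.02)] / -3625 = +0.01760
|∇h| = √(-0.01658² + 0.01760²) = 0.02418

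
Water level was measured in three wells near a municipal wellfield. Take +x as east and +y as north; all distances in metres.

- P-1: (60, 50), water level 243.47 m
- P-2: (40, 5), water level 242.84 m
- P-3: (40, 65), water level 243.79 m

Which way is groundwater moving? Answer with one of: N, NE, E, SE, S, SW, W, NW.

With h = a·x + b·y + c and P-1 as origin, the differences give:
  (-20)·a + (-45)·b = -0.63
  (-20)·a + 15·b = +0.32
Eliminate b (×15 and ×(-45), subtract): -1200·a = 4.950 → a = ∂h/∂x = -0.004125
Back-substitute: b = ∂h/∂y = +0.01583.
Flow = −∇h = (+0.004125 east, -0.01583 north), which points south.

S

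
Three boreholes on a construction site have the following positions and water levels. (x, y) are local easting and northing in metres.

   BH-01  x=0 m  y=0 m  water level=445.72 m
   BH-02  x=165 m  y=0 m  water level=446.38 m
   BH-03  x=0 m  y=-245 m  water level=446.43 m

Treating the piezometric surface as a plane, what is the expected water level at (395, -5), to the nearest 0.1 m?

447.3 m

∂h/∂x = (446.38 − 445.72) / (165 − 0) = +0.004000
∂h/∂y = (446.43 − 445.72) / (-245 − 0) = -0.002898
h(395, -5) = 445.72 + (+0.004000)·(395) + (-0.002898)·(-5) = 445.72 +1.580 +0.014 = 447.314 m.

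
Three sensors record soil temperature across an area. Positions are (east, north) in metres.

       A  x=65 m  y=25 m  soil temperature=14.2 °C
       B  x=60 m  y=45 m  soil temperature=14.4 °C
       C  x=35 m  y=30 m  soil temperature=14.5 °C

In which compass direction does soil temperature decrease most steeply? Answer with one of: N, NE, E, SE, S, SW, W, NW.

SE

Taking A as reference: B−A = (-5, 20, +0.2); C−A = (-30, 5, +0.3).
Solve a·Δx + b·Δy = ΔT: det = (-5)·5 − (-30)·20 = 575.
∂T/∂x = [(+0.2)·5 − (+0.3)·20] / 575 = -0.008696
∂T/∂y = [(-5)·(+0.3) − (-30)·(+0.2)] / 575 = +0.007826
Steepest decrease is along −∇f = (+0.008696 E, -0.007826 N) → southeast.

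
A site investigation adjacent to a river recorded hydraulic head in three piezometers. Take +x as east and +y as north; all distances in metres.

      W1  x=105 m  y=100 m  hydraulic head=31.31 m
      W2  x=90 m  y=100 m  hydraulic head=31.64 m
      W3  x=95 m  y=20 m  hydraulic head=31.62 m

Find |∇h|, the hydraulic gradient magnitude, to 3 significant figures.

0.0220

Taking W1 as reference: W2−W1 = (-15, 0, +0.33); W3−W1 = (-10, -80, +0.31).
Solve a·Δx + b·Δy = Δh: det = (-15)·(-80) − (-10)·0 = 1200.
∂h/∂x = [(+0.33)·(-80) − (+0.31)·0] / 1200 = -0.02200
∂h/∂y = [(-15)·(+0.31) − (-10)·(+0.33)] / 1200 = -0.001125
|∇h| = √(-0.02200² + -0.001125²) = 0.02203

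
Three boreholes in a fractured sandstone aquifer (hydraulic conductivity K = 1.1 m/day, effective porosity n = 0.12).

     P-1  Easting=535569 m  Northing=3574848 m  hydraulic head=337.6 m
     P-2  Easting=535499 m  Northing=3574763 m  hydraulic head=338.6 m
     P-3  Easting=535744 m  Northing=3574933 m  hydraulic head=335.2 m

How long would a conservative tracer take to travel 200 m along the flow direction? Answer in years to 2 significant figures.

With h = a·x + b·y + c and P-1 as origin, the differences give:
  (-70)·a + (-85)·b = +1.0
  175·a + 85·b = -2.4
Eliminate b (×85 and ×(-85), subtract): 8925·a = -119.00 → a = ∂h/∂x = -0.01333
Back-substitute: b = ∂h/∂y = -0.0007843.
|∇h| = √(-0.01333² + -0.0007843²) = 0.01335
Seepage velocity v = K·i/n = 1.1 × 0.01335 / 0.12 = 0.1224 m/day.
t = 200 / 0.1224 = 1634 days = 4.47 years.

4.5 years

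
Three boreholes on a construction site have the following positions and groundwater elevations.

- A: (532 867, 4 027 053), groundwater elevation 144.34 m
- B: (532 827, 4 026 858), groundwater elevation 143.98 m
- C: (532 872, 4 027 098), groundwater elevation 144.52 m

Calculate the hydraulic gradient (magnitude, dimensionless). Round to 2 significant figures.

0.024

Taking A as reference: B−A = (-40, -195, -0.36); C−A = (5, 45, +0.18).
Solve a·Δx + b·Δy = Δh: det = (-40)·45 − 5·(-195) = -825.
∂h/∂x = [(-0.36)·45 − (+0.18)·(-195)] / -825 = -0.02291
∂h/∂y = [(-40)·(+0.18) − 5·(-0.36)] / -825 = +0.006545
|∇h| = √(-0.02291² + 0.006545²) = 0.02383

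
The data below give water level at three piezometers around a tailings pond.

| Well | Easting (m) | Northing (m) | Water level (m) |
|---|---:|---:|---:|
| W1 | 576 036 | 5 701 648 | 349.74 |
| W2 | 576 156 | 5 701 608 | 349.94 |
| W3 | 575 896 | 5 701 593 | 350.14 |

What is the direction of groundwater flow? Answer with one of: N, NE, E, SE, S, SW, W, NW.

With h = a·x + b·y + c and W1 as origin, the differences give:
  120·a + (-40)·b = +0.20
  (-140)·a + (-55)·b = +0.40
Eliminate b (×(-55) and ×(-40), subtract): -12200·a = 5.000 → a = ∂h/∂x = -0.0004098
Back-substitute: b = ∂h/∂y = -0.006230.
Flow = −∇h = (+0.0004098 east, +0.006230 north), which points north.

N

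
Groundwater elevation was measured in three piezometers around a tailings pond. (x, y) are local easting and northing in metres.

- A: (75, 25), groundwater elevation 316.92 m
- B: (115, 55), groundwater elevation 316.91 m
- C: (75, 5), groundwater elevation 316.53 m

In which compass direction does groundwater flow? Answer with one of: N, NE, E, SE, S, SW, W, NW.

SE

Taking A as reference: B−A = (40, 30, -0.01); C−A = (0, -20, -0.39).
Solve a·Δx + b·Δy = Δh: det = 40·(-20) − 0·30 = -800.
∂h/∂x = [(-0.01)·(-20) − (-0.39)·30] / -800 = -0.01488
∂h/∂y = [40·(-0.39) − 0·(-0.01)] / -800 = +0.01950
Flow = −∇h = (+0.01488 east, -0.01950 north), which points southeast.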